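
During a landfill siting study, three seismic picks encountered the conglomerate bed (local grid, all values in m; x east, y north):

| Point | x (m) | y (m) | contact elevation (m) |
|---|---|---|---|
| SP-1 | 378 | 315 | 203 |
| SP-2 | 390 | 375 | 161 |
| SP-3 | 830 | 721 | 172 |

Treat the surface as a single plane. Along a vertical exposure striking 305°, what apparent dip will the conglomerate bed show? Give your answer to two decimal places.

46.10°

Let the plane be z = a·x + b·y + c.
SP-2−SP-1: 12a + 60b = −42;  SP-3−SP-1: 452a + 406b = −31.
Solving gives a = 0.68285, b = −0.83657.
Unit vector along 305° is (sin 305°, cos 305°) = (-0.8192, 0.5736).
Slope in that direction = a·(-0.8192) + b·(0.5736) = −1.03919.
Apparent dip = arctan|1.03919| = 46.10° (true dip is 47.2°, so apparent ≤ true as expected).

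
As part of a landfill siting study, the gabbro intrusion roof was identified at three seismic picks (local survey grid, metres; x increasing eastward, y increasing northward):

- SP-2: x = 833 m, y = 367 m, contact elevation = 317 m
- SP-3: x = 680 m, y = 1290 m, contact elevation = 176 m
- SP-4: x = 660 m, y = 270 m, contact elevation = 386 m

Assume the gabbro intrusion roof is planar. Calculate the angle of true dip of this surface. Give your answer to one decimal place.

19.3°

Two edge vectors: SP-2→SP-3 = (-153, 923, -141), SP-2→SP-4 = (-173, -97, 69).
Normal n = (SP-2→SP-3) × (SP-2→SP-4) = (50010, 34950, 174520).
So ∂z/∂x = −n_x/n_z = −0.28656 and ∂z/∂y = −n_y/n_z = −0.20026.
Gradient magnitude |∇z| = √(a² + b²) = √(0.08212 + 0.04011) = 0.34960.
True dip = arctan(0.34960) = 19.3°, dipping toward NE (azimuth ≈ 055°).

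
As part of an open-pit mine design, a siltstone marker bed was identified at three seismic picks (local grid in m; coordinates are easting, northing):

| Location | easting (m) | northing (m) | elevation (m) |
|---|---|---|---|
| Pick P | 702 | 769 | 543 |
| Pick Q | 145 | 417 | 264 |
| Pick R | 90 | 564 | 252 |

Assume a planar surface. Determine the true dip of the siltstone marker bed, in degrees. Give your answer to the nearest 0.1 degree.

Let the plane be z = a·easting + b·northing + c.
Pick Q−Pick P: −557a − 352b = −279;  Pick R−Pick P: −612a − 205b = −291.
Solving gives a = 0.44683, b = 0.08555.
Gradient magnitude |∇z| = √(a² + b²) = √(0.19966 + 0.00732) = 0.45495.
True dip = arctan(0.45495) = 24.5°, dipping toward W (azimuth ≈ 259°).

24.5°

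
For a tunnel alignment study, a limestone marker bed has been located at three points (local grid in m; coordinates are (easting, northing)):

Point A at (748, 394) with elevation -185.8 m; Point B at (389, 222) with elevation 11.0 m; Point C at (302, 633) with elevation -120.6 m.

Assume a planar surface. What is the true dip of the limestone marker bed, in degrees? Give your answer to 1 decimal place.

Let the plane be z = a·E + b·N + c.
Point B−Point A: −359a − 172b = 196.8;  Point C−Point A: −446a + 239b = 65.2.
Solving gives a = −0.35843, b = −0.39607.
Gradient magnitude |∇z| = √(a² + b²) = √(0.12847 + 0.15687) = 0.53417.
True dip = arctan(0.53417) = 28.1°, dipping toward NE (azimuth ≈ 042°).

28.1°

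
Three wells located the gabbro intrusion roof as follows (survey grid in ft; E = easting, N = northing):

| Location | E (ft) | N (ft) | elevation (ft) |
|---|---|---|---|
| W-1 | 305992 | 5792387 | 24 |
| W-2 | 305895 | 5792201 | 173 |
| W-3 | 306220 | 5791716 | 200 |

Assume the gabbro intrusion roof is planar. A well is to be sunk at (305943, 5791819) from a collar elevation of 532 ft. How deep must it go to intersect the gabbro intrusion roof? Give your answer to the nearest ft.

Two edge vectors: W-1→W-2 = (-97, -186, 149), W-1→W-3 = (228, -671, 176).
Normal n = (W-1→W-2) × (W-1→W-3) = (67243, 51044, 107495).
So ∂z/∂E = −n_x/n_z = −0.62554537 and ∂z/∂N = −n_y/n_z = −0.47484999.
Intercept c from W-1: 24 + 191411.88 + 2750514.93 = 2941950.81.
At (305943, 5791819): z_contact = −191381.2 − 2750245.2 + 2941950.81 = 324.4 ft.
Depth below ground = 532 − 324.4 = 208 ft.

208 ft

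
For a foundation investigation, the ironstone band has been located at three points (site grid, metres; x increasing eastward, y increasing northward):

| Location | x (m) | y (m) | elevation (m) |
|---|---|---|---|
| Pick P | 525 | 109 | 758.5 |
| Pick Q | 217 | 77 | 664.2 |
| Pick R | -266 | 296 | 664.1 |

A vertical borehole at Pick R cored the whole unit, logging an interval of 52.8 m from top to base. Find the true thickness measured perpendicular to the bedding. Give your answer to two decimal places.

45.22 m

Two edge vectors: Pick P→Pick Q = (-308, -32, -94.3), Pick P→Pick R = (-791, 187, -94.4).
Normal n = (Pick P→Pick Q) × (Pick P→Pick R) = (20654.9, 45516.1, -82908).
So ∂z/∂x = −n_x/n_z = 0.24913 and ∂z/∂y = −n_y/n_z = 0.54900.
|∇z| = √(a²+b²) = 0.60288, so dip δ = arctan(0.60288) = 31.08°.
True thickness = vertical thickness × cos δ = 52.8 × cos 31.08° = 45.22 m.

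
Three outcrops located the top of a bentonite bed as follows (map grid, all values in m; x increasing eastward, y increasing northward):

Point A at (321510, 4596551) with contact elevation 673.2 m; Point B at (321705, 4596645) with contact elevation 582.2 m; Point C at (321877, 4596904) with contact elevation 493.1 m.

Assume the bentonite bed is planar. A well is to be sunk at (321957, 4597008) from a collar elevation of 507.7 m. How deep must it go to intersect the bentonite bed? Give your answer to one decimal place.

55.2 m

Let the plane be z = a·x + b·y + c.
Point B−Point A: 195a + 94b = −91;  Point C−Point A: 367a + 353b = −180.1.
Solving gives a = −0.442484783, b = −0.050164546.
Then c = 673.2 − a·321510 − b·4596551 = 373520.37.
At (321957, 4597008): z_contact = −142461.07 − 230606.82 + 373520.37 = 452.48 m.
Depth below ground = 507.7 − 452.48 = 55.2 m.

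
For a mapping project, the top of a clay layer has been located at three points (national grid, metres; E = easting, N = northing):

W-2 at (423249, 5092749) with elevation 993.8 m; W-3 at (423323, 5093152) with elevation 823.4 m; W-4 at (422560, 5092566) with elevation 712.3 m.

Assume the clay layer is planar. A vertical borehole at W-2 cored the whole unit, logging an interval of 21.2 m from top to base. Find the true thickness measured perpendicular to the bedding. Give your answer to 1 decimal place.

16.9 m

Two edge vectors: W-2→W-3 = (74, 403, -170.4), W-2→W-4 = (-689, -183, -281.5).
Normal n = (W-2→W-3) × (W-2→W-4) = (-144627.7, 138236.6, 264125).
So ∂z/∂E = −n_x/n_z = 0.54757 and ∂z/∂N = −n_y/n_z = −0.52338.
|∇z| = √(a²+b²) = 0.75747, so dip δ = arctan(0.75747) = 37.14°.
True thickness = vertical thickness × cos δ = 21.2 × cos 37.14° = 16.9 m.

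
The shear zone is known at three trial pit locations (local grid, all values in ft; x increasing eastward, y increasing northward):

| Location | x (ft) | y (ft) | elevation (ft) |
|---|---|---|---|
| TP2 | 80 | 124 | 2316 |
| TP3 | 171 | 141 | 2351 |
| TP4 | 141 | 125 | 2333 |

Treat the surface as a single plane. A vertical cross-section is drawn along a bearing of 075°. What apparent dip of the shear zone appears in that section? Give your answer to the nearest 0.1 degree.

22.8°

Two edge vectors: TP2→TP3 = (91, 17, 35), TP2→TP4 = (61, 1, 17).
Normal n = (TP2→TP3) × (TP2→TP4) = (254, 588, -946).
So ∂z/∂x = −n_x/n_z = 0.26850 and ∂z/∂y = −n_y/n_z = 0.62156.
Unit vector along 075° is (sin 75°, cos 75°) = (0.9659, 0.2588).
Slope in that direction = a·(0.9659) + b·(0.2588) = 0.42022.
Apparent dip = arctan|0.42022| = 22.8° (true dip is 34.1°, so apparent ≤ true as expected).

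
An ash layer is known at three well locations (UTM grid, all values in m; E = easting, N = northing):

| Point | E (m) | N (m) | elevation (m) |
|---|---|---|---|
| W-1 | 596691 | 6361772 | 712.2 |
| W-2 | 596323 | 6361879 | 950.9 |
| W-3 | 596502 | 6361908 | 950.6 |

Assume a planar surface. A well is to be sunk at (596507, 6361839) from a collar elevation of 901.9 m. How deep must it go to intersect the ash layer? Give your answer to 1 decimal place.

51.1 m

Let the plane be z = a·E + b·N + c.
W-2−W-1: −368a + 107b = 238.7;  W-3−W-1: −189a + 136b = 238.4.
Solving gives a = −0.233173512, b = 1.428898575.
Then c = 712.2 − a·596691 − b·6361772 = −8950482.21.
At (596507, 6361839): z_contact = −139089.63 + 9090422.68 − 8950482.21 = 850.84 m.
Depth below ground = 901.9 − 850.84 = 51.1 m.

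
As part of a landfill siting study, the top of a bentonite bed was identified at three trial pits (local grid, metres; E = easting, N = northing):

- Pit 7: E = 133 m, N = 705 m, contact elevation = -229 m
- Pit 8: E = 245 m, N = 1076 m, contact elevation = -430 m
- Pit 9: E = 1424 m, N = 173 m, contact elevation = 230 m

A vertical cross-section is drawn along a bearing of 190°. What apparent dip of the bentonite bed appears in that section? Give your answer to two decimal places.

28.73°

Let the plane be z = a·E + b·N + c.
Pit 8−Pit 7: 112a + 371b = −201;  Pit 9−Pit 7: 1291a − 532b = 459.
Solving gives a = 0.11764, b = −0.57729.
Unit vector along 190° is (sin 190°, cos 190°) = (-0.1736, -0.9848).
Slope in that direction = a·(-0.1736) + b·(-0.9848) = 0.54810.
Apparent dip = arctan|0.54810| = 28.73° (true dip is 30.5°, so apparent ≤ true as expected).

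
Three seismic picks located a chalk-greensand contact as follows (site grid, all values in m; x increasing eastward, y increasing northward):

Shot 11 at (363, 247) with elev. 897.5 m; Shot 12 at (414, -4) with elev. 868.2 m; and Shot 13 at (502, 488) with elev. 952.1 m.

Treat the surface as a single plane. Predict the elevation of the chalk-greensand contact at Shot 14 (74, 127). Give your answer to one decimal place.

839.4 m

Two edge vectors: Shot 11→Shot 12 = (51, -251, -29.3), Shot 11→Shot 13 = (139, 241, 54.6).
Normal n = (Shot 11→Shot 12) × (Shot 11→Shot 13) = (-6643.3, -6857.3, 47180).
So ∂z/∂x = −n_x/n_z = 0.14081 and ∂z/∂y = −n_y/n_z = 0.14534.
Intercept c from Shot 11: 897.5 − 51.11 − 35.90 = 810.49.
At (74, 127): z = 10.4 + 18.5 + 810.49 = 839.4 m.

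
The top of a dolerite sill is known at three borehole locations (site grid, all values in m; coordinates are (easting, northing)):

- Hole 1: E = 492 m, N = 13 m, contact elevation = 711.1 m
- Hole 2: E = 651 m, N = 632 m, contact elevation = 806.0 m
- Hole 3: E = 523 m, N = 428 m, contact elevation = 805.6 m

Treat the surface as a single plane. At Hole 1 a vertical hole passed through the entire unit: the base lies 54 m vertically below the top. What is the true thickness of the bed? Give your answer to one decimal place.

48.6 m

Let the plane be z = a·E + b·N + c.
Hole 2−Hole 1: 159a + 619b = 94.9;  Hole 3−Hole 1: 31a + 415b = 94.5.
Solving gives a = −0.40841, b = 0.25822.
|∇z| = √(a²+b²) = 0.48319, so dip δ = arctan(0.48319) = 25.79°.
True thickness = vertical thickness × cos δ = 54 × cos 25.79° = 48.6 m.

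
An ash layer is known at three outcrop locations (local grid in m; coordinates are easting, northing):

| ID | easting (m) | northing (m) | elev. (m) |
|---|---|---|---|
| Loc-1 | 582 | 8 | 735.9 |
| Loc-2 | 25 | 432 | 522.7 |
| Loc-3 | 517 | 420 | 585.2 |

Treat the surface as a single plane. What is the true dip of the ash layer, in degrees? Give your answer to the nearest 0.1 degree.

Two edge vectors: Loc-1→Loc-2 = (-557, 424, -213.2), Loc-1→Loc-3 = (-65, 412, -150.7).
Normal n = (Loc-1→Loc-2) × (Loc-1→Loc-3) = (23941.6, -70081.9, -201924).
So ∂z/∂easting = −n_x/n_z = 0.11857 and ∂z/∂northing = −n_y/n_z = −0.34707.
Gradient magnitude |∇z| = √(a² + b²) = √(0.01406 + 0.12046) = 0.36676.
True dip = arctan(0.36676) = 20.1°, dipping toward NNW (azimuth ≈ 341°).

20.1°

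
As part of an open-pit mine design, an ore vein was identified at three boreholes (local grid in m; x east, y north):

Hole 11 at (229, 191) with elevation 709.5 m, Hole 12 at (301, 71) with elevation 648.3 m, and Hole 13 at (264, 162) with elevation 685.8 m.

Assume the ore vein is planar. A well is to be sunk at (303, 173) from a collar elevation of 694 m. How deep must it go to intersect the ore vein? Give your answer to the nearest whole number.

26 m

Two edge vectors: Hole 11→Hole 12 = (72, -120, -61.2), Hole 11→Hole 13 = (35, -29, -23.7).
Normal n = (Hole 11→Hole 12) × (Hole 11→Hole 13) = (1069.2, -435.6, 2112).
So ∂z/∂x = −n_x/n_z = −0.50625 and ∂z/∂y = −n_y/n_z = 0.20625.
Intercept c from Hole 11: 709.5 + 115.93 − 39.39 = 786.04.
At (303, 173): z_contact = −153.4 + 35.7 + 786.04 = 668.3 m.
Depth below ground = 694 − 668.3 = 26 m.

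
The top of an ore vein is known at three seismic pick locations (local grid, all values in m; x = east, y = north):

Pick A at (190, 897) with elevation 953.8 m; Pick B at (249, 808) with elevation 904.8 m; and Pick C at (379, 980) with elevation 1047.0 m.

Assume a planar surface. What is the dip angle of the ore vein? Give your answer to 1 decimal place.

35.3°

Let the plane be z = a·x + b·y + c.
Pick B−Pick A: 59a − 89b = −49;  Pick C−Pick A: 189a + 83b = 93.2.
Solving gives a = 0.19467, b = 0.67961.
Gradient magnitude |∇z| = √(a² + b²) = √(0.03790 + 0.46187) = 0.70694.
True dip = arctan(0.70694) = 35.3°, dipping toward SSW (azimuth ≈ 196°).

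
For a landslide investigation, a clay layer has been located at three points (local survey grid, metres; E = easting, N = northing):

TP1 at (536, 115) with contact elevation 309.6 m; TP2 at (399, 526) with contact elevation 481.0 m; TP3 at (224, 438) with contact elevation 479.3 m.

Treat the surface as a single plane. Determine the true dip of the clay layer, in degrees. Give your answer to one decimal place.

Two edge vectors: TP1→TP2 = (-137, 411, 171.4), TP1→TP3 = (-312, 323, 169.7).
Normal n = (TP1→TP2) × (TP1→TP3) = (14384.5, -30227.9, 83981).
So ∂z/∂E = −n_x/n_z = −0.17128 and ∂z/∂N = −n_y/n_z = 0.35994.
Gradient magnitude |∇z| = √(a² + b²) = √(0.02934 + 0.12955) = 0.39861.
True dip = arctan(0.39861) = 21.7°, dipping toward SSE (azimuth ≈ 155°).

21.7°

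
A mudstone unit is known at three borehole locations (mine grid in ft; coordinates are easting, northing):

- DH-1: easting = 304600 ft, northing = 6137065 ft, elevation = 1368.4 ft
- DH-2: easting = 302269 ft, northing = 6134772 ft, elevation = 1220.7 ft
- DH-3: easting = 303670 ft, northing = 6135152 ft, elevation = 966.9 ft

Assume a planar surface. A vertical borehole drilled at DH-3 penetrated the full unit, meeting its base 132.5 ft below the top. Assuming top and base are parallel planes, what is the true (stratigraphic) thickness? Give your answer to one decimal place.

121.3 ft

Two edge vectors: DH-1→DH-2 = (-2331, -2293, -147.7), DH-1→DH-3 = (-930, -1913, -401.5).
Normal n = (DH-1→DH-2) × (DH-1→DH-3) = (638089.4, -798535.5, 2326713).
So ∂z/∂easting = −n_x/n_z = −0.27424 and ∂z/∂northing = −n_y/n_z = 0.34320.
|∇z| = √(a²+b²) = 0.43932, so dip δ = arctan(0.43932) = 23.72°.
True thickness = vertical thickness × cos δ = 132.5 × cos 23.72° = 121.3 ft.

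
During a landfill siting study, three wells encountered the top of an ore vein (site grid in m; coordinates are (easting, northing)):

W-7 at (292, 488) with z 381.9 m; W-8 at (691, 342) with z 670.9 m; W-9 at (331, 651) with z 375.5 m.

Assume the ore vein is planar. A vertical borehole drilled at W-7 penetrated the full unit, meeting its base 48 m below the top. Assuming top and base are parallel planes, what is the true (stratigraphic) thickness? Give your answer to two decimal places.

Two edge vectors: W-7→W-8 = (399, -146, 289), W-7→W-9 = (39, 163, -6.4).
Normal n = (W-7→W-8) × (W-7→W-9) = (-46172.6, 13824.6, 70731).
So ∂z/∂E = −n_x/n_z = 0.65279 and ∂z/∂N = −n_y/n_z = −0.19545.
|∇z| = √(a²+b²) = 0.68142, so dip δ = arctan(0.68142) = 34.27°.
True thickness = vertical thickness × cos δ = 48 × cos 34.27° = 39.67 m.

39.67 m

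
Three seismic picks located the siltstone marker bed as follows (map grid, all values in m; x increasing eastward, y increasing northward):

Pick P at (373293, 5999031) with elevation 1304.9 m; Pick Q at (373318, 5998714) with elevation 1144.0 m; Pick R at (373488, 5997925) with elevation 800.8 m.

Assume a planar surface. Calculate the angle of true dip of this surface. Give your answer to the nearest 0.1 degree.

37.4°

Let the plane be z = a·x + b·y + c.
Pick Q−Pick P: 25a − 317b = −160.9;  Pick R−Pick P: 195a − 1106b = −504.1.
Solving gives a = 0.53141, b = 0.54948.
Gradient magnitude |∇z| = √(a² + b²) = √(0.28240 + 0.30193) = 0.76441.
True dip = arctan(0.76441) = 37.4°, dipping toward SW (azimuth ≈ 224°).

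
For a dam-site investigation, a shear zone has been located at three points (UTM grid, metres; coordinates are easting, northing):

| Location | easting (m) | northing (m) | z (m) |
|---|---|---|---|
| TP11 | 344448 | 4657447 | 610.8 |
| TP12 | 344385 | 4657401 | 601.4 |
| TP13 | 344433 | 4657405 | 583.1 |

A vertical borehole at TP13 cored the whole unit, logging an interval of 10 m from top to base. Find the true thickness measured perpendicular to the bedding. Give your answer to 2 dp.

Let the plane be z = a·easting + b·northing + c.
TP12−TP11: −63a − 46b = −9.4;  TP13−TP11: −15a − 42b = −27.7.
Solving gives a = −0.44959, b = 0.82009.
|∇z| = √(a²+b²) = 0.93524, so dip δ = arctan(0.93524) = 43.08°.
True thickness = vertical thickness × cos δ = 10 × cos 43.08° = 7.30 m.

7.30 m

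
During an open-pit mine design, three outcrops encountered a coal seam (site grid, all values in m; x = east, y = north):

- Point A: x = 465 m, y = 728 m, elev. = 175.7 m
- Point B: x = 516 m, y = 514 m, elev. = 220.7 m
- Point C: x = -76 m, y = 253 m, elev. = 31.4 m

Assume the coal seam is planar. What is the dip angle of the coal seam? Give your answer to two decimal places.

Let the plane be z = a·x + b·y + c.
Point B−Point A: 51a − 214b = 45;  Point C−Point A: −541a − 475b = −144.3.
Solving gives a = 0.37325, b = −0.12133.
Gradient magnitude |∇z| = √(a² + b²) = √(0.13932 + 0.01472) = 0.39248.
True dip = arctan(0.39248) = 21.43°, dipping toward WNW (azimuth ≈ 288°).

21.43°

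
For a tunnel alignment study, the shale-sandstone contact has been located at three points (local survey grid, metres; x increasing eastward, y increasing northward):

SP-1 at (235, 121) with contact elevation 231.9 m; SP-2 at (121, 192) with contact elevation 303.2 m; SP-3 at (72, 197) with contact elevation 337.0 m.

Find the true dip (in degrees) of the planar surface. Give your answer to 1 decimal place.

Let the plane be z = a·x + b·y + c.
SP-2−SP-1: −114a + 71b = 71.3;  SP-3−SP-1: −163a + 76b = 105.1.
Solving gives a = −0.70241, b = −0.12358.
Gradient magnitude |∇z| = √(a² + b²) = √(0.49337 + 0.01527) = 0.71320.
True dip = arctan(0.71320) = 35.5°, dipping toward E (azimuth ≈ 080°).

35.5°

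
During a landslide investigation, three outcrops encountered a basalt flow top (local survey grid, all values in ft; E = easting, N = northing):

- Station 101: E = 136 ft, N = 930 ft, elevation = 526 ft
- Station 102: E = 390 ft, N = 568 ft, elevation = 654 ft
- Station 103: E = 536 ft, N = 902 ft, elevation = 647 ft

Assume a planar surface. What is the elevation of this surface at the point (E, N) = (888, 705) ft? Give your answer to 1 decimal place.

Let the plane be z = a·E + b·N + c.
Station 102−Station 101: 254a − 362b = 128;  Station 103−Station 101: 400a − 28b = 121.
Solving gives a = 0.29210, b = −0.14864.
Then c = 526 − a·136 − b·930 = 624.51.
At (888, 705): z = 259.4 − 104.8 + 624.51 = 779.1 ft.

779.1 ft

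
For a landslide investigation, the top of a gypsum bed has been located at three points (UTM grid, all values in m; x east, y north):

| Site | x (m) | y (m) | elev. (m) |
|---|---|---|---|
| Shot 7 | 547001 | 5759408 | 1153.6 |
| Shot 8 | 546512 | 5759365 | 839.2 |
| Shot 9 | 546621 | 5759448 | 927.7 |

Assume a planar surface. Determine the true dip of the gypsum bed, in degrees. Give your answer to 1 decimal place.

33.8°

Let the plane be z = a·x + b·y + c.
Shot 8−Shot 7: −489a − 43b = −314.4;  Shot 9−Shot 7: −380a + 40b = −225.9.
Solving gives a = 0.62088, b = 0.25089.
Gradient magnitude |∇z| = √(a² + b²) = √(0.38550 + 0.06295) = 0.66966.
True dip = arctan(0.66966) = 33.8°, dipping toward WSW (azimuth ≈ 248°).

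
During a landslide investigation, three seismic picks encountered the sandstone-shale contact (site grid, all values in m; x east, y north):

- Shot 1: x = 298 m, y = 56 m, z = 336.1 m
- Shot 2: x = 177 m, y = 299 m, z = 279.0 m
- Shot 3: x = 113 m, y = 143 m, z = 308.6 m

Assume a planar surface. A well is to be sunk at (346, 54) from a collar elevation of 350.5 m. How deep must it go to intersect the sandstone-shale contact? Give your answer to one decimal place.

Let the plane be z = a·x + b·y + c.
Shot 2−Shot 1: −121a + 243b = −57.1;  Shot 3−Shot 1: −185a + 87b = −27.5.
Solving gives a = 0.04981, b = −0.21018.
Then c = 336.1 − a·298 − b·56 = 333.03.
At (346, 54): z_contact = 17.23 − 11.35 + 333.03 = 338.91 m.
Depth below ground = 350.5 − 338.91 = 11.6 m.

11.6 m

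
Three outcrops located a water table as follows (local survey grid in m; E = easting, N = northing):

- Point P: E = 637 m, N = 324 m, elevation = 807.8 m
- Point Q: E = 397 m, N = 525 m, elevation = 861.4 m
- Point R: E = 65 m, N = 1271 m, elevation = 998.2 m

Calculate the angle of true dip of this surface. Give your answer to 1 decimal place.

9.9°

Two edge vectors: Point P→Point Q = (-240, 201, 53.6), Point P→Point R = (-572, 947, 190.4).
Normal n = (Point P→Point Q) × (Point P→Point R) = (-12488.8, 15036.8, -112308).
So ∂z/∂E = −n_x/n_z = −0.11120 and ∂z/∂N = −n_y/n_z = 0.13389.
Gradient magnitude |∇z| = √(a² + b²) = √(0.01237 + 0.01793) = 0.17405.
True dip = arctan(0.17405) = 9.9°, dipping toward SE (azimuth ≈ 140°).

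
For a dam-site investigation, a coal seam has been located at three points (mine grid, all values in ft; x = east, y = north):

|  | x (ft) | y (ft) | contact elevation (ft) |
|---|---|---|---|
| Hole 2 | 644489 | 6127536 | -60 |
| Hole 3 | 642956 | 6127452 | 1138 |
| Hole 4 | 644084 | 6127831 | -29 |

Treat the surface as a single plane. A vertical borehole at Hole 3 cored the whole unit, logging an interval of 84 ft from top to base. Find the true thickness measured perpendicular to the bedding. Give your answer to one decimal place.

Two edge vectors: Hole 2→Hole 3 = (-1533, -84, 1198), Hole 2→Hole 4 = (-405, 295, 31).
Normal n = (Hole 2→Hole 3) × (Hole 2→Hole 4) = (-356014, -437667, -486255).
So ∂z/∂x = −n_x/n_z = −0.73215 and ∂z/∂y = −n_y/n_z = −0.90008.
|∇z| = √(a²+b²) = 1.16025, so dip δ = arctan(1.16025) = 49.24°.
True thickness = vertical thickness × cos δ = 84 × cos 49.24° = 54.8 ft.

54.8 ft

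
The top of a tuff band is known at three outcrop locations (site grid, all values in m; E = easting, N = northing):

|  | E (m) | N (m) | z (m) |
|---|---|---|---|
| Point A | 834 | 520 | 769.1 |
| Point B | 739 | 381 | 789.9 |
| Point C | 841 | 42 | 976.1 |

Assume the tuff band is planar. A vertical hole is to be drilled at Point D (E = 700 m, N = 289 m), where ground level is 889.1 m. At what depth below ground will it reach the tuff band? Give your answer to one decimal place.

75.7 m

Two edge vectors: Point A→Point B = (-95, -139, 20.8), Point A→Point C = (7, -478, 207).
Normal n = (Point A→Point B) × (Point A→Point C) = (-18830.6, 19810.6, 46383).
So ∂z/∂E = −n_x/n_z = 0.40598 and ∂z/∂N = −n_y/n_z = −0.42711.
Intercept c from Point A: 769.1 − 338.59 + 222.10 = 652.61.
At (700, 289): z_contact = 284.19 − 123.43 + 652.61 = 813.36 m.
Depth below ground = 889.1 − 813.36 = 75.7 m.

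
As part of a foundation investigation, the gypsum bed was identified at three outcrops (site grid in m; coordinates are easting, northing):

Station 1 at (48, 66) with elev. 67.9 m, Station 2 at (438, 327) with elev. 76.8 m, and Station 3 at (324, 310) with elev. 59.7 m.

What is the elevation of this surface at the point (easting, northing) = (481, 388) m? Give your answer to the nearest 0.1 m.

Two edge vectors: Station 1→Station 2 = (390, 261, 8.9), Station 1→Station 3 = (276, 244, -8.2).
Normal n = (Station 1→Station 2) × (Station 1→Station 3) = (-4311.8, 5654.4, 23124).
So ∂z/∂easting = −n_x/n_z = 0.18646 and ∂z/∂northing = −n_y/n_z = −0.24453.
Intercept c from Station 1: 67.9 − 8.95 + 16.14 = 75.09.
At (481, 388): z = 89.7 − 94.9 + 75.09 = 69.9 m.

69.9 m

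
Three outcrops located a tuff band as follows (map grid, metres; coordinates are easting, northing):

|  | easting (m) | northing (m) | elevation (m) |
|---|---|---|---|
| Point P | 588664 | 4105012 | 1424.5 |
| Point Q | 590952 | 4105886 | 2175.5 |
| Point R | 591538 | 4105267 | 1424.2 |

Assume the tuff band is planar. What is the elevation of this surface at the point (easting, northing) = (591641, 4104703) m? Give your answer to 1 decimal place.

782.5 m

Two edge vectors: Point P→Point Q = (2288, 874, 751), Point P→Point R = (2874, 255, -0.3).
Normal n = (Point P→Point Q) × (Point P→Point R) = (-191767.2, 2159060.4, -1928436).
So ∂z/∂easting = −n_x/n_z = −0.099441827 and ∂z/∂northing = −n_y/n_z = 1.119591420.
Intercept c from Point P: 1424.5 + 58537.82 − 4595936.22 = −4535973.89.
At (591641, 4104703): z = −58833.9 + 4595590.3 − 4535973.89 = 782.5 m.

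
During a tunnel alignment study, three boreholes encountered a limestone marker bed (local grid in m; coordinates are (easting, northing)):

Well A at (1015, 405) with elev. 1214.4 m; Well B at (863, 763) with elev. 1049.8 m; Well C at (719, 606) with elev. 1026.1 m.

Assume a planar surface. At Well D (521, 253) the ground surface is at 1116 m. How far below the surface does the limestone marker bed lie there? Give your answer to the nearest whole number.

Two edge vectors: Well A→Well B = (-152, 358, -164.6), Well A→Well C = (-296, 201, -188.3).
Normal n = (Well A→Well B) × (Well A→Well C) = (-34326.8, 20100, 75416).
So ∂z/∂E = −n_x/n_z = 0.45517 and ∂z/∂N = −n_y/n_z = −0.26652.
Intercept c from Well A: 1214.4 − 461.99 + 107.94 = 860.35.
At (521, 253): z_contact = 237.1 − 67.4 + 860.35 = 1030.1 m.
Depth below ground = 1116 − 1030.1 = 86 m.

86 m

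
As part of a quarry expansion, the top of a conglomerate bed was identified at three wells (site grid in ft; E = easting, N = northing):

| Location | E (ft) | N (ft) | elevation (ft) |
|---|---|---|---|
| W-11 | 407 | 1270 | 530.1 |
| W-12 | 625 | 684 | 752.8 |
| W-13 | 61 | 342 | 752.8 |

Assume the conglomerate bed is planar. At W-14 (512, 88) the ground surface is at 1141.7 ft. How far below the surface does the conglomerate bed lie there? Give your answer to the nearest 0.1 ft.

225.3 ft

Two edge vectors: W-11→W-12 = (218, -586, 222.7), W-11→W-13 = (-346, -928, 222.7).
Normal n = (W-11→W-12) × (W-11→W-13) = (76163.4, -125602.8, -405060).
So ∂z/∂E = −n_x/n_z = 0.188030 and ∂z/∂N = −n_y/n_z = −0.310084.
Intercept c from W-11: 530.1 − 76.53 + 393.81 = 847.38.
At (512, 88): z_contact = 96.27 − 27.29 + 847.38 = 916.36 ft.
Depth below ground = 1141.7 − 916.36 = 225.3 ft.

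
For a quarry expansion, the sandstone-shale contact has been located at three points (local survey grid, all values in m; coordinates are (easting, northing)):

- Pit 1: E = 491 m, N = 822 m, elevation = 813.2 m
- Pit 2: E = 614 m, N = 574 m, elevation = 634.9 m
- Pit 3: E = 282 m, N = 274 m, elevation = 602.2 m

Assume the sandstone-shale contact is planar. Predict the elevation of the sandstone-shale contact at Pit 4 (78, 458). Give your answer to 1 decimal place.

777.4 m

Two edge vectors: Pit 1→Pit 2 = (123, -248, -178.3), Pit 1→Pit 3 = (-209, -548, -211).
Normal n = (Pit 1→Pit 2) × (Pit 1→Pit 3) = (-45380.4, 63217.7, -119236).
So ∂z/∂E = −n_x/n_z = −0.38059 and ∂z/∂N = −n_y/n_z = 0.53019.
Intercept c from Pit 1: 813.2 + 186.87 − 435.82 = 564.26.
At (78, 458): z = −29.7 + 242.8 + 564.26 = 777.4 m.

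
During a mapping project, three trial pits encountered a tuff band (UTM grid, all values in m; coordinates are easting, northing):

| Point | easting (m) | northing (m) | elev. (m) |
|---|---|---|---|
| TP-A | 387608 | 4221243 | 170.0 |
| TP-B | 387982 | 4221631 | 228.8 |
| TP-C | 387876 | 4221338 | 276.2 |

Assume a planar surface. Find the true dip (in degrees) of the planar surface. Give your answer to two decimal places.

32.09°

Let the plane be z = a·easting + b·northing + c.
TP-B−TP-A: 374a + 388b = 58.8;  TP-C−TP-A: 268a + 95b = 106.2.
Solving gives a = 0.52034, b = −0.35002.
Gradient magnitude |∇z| = √(a² + b²) = √(0.27076 + 0.12252) = 0.62711.
True dip = arctan(0.62711) = 32.09°, dipping toward NW (azimuth ≈ 304°).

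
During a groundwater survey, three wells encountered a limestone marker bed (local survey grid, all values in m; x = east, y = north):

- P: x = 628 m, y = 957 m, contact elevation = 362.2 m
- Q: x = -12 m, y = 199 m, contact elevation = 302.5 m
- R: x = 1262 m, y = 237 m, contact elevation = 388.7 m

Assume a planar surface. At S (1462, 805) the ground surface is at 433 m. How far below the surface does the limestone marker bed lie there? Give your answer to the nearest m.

18 m

Two edge vectors: P→Q = (-640, -758, -59.7), P→R = (634, -720, 26.5).
Normal n = (P→Q) × (P→R) = (-63071, -20889.8, 941372).
So ∂z/∂x = −n_x/n_z = 0.06700 and ∂z/∂y = −n_y/n_z = 0.02219.
Intercept c from P: 362.2 − 42.08 − 21.24 = 298.89.
At (1462, 805): z_contact = 98.0 + 17.9 + 298.89 = 414.7 m.
Depth below ground = 433 − 414.7 = 18 m.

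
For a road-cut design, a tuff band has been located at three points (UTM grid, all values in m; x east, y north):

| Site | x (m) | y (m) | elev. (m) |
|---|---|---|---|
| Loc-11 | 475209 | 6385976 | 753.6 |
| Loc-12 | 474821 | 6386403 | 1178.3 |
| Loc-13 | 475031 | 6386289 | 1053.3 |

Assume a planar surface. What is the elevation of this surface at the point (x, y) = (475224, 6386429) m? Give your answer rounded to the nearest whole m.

Let the plane be z = a·x + b·y + c.
Loc-12−Loc-11: −388a + 427b = 424.7;  Loc-13−Loc-11: −178a + 313b = 299.7.
Solving gives a = −0.10914213, b = 0.89543994.
Then c = 753.6 − a·475209 − b·6385976 = −5665639.05.
At (475224, 6386429): z = −51867.0 + 5718663.6 − 5665639.05 = 1157.6 m.

1158 m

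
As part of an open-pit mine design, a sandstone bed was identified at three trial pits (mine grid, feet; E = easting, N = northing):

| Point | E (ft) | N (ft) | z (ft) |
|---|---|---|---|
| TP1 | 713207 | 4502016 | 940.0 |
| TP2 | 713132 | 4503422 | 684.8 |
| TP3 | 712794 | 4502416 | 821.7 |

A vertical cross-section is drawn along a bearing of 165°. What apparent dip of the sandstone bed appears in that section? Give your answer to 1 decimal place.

Two edge vectors: TP1→TP2 = (-75, 1406, -255.2), TP1→TP3 = (-413, 400, -118.3).
Normal n = (TP1→TP2) × (TP1→TP3) = (-64249.8, 96525.1, 550678).
So ∂z/∂E = −n_x/n_z = 0.11667 and ∂z/∂N = −n_y/n_z = −0.17528.
Unit vector along 165° is (sin 165°, cos 165°) = (0.2588, -0.9659).
Slope in that direction = a·(0.2588) + b·(-0.9659) = 0.19951.
Apparent dip = arctan|0.19951| = 11.3° (true dip is 11.9°, so apparent ≤ true as expected).

11.3°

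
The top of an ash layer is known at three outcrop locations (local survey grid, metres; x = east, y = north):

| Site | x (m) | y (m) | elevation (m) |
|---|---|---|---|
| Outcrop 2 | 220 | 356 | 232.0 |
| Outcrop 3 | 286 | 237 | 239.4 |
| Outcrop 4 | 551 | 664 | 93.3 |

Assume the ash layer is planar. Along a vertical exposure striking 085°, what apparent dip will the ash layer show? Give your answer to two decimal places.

Two edge vectors: Outcrop 2→Outcrop 3 = (66, -119, 7.4), Outcrop 2→Outcrop 4 = (331, 308, -138.7).
Normal n = (Outcrop 2→Outcrop 3) × (Outcrop 2→Outcrop 4) = (14226.1, 11603.6, 59717).
So ∂z/∂x = −n_x/n_z = −0.23823 and ∂z/∂y = −n_y/n_z = −0.19431.
Unit vector along 085° is (sin 85°, cos 85°) = (0.9962, 0.0872).
Slope in that direction = a·(0.9962) + b·(0.0872) = −0.25425.
Apparent dip = arctan|0.25425| = 14.27° (true dip is 17.1°, so apparent ≤ true as expected).

14.27°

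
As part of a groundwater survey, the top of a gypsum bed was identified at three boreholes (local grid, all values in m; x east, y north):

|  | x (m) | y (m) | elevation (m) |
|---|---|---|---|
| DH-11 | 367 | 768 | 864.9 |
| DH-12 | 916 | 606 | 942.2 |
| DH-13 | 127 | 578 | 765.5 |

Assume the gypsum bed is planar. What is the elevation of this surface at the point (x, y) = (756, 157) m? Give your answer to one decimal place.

Let the plane be z = a·x + b·y + c.
DH-12−DH-11: 549a − 162b = 77.3;  DH-13−DH-11: −240a − 190b = −99.4.
Solving gives a = 0.21503, b = 0.25154.
Then c = 864.9 − a·367 − b·768 = 592.80.
At (756, 157): z = 162.6 + 39.5 + 592.80 = 794.9 m.

794.9 m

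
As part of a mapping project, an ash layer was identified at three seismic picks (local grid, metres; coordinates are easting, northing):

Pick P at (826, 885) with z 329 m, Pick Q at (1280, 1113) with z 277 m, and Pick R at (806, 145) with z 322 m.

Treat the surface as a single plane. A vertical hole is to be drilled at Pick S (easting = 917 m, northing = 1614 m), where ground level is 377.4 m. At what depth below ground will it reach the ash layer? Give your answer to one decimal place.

Two edge vectors: Pick P→Pick Q = (454, 228, -52), Pick P→Pick R = (-20, -740, -7).
Normal n = (Pick P→Pick Q) × (Pick P→Pick R) = (-40076, 4218, -331400).
So ∂z/∂easting = −n_x/n_z = −0.120929 and ∂z/∂northing = −n_y/n_z = 0.012728.
Intercept c from Pick P: 329 + 99.89 − 11.26 = 417.62.
At (917, 1614): z_contact = −110.89 + 20.54 + 417.62 = 327.27 m.
Depth below ground = 377.4 − 327.27 = 50.1 m.

50.1 m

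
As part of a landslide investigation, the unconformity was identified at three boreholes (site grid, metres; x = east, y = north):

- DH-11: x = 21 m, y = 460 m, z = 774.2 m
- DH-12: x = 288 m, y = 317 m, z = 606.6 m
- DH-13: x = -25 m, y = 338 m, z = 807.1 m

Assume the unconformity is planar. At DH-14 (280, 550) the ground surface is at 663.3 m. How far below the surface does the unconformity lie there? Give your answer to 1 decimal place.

Let the plane be z = a·x + b·y + c.
DH-12−DH-11: 267a − 143b = −167.6;  DH-13−DH-11: −46a − 122b = 32.9.
Solving gives a = −0.64242, b = −0.02745.
Then c = 774.2 − a·21 − b·460 = 800.32.
At (280, 550): z_contact = −179.88 − 15.10 + 800.32 = 605.34 m.
Depth below ground = 663.3 − 605.34 = 58.0 m.

58.0 m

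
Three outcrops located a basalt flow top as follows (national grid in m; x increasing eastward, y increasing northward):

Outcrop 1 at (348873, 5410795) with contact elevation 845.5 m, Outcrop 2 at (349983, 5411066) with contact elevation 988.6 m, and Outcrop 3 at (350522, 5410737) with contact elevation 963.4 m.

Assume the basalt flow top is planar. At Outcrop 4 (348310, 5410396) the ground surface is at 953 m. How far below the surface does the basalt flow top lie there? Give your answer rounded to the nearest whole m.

234 m

Two edge vectors: Outcrop 1→Outcrop 2 = (1110, 271, 143.1), Outcrop 1→Outcrop 3 = (1649, -58, 117.9).
Normal n = (Outcrop 1→Outcrop 2) × (Outcrop 1→Outcrop 3) = (40250.7, 105102.9, -511259).
So ∂z/∂x = −n_x/n_z = 0.07872859 and ∂z/∂y = −n_y/n_z = 0.20557663.
Intercept c from Outcrop 1: 845.5 − 27466.28 − 1112332.98 = −1138953.76.
At (348310, 5410396): z_contact = 27422.0 + 1112251.0 − 1138953.76 = 719.2 m.
Depth below ground = 953 − 719.2 = 234 m.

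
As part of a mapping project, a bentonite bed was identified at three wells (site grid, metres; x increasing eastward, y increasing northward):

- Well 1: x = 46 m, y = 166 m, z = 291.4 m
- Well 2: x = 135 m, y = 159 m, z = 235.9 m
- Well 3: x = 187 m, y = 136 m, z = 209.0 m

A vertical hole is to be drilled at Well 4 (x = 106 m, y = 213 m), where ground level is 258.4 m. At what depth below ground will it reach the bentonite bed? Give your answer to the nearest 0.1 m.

19.5 m

Let the plane be z = a·x + b·y + c.
Well 2−Well 1: 89a − 7b = −55.5;  Well 3−Well 1: 141a − 30b = −82.4.
Solving gives a = −0.64658, b = −0.29228.
Then c = 291.4 − a·46 − b·166 = 369.66.
At (106, 213): z_contact = −68.54 − 62.25 + 369.66 = 238.87 m.
Depth below ground = 258.4 − 238.87 = 19.5 m.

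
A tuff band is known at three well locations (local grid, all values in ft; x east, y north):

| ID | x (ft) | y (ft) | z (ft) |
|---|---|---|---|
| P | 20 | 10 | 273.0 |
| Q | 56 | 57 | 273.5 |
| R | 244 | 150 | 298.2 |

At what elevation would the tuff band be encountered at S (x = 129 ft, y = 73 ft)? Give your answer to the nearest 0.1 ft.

Two edge vectors: P→Q = (36, 47, 0.5), P→R = (224, 140, 25.2).
Normal n = (P→Q) × (P→R) = (1114.4, -795.2, -5488).
So ∂z/∂x = −n_x/n_z = 0.20306 and ∂z/∂y = −n_y/n_z = −0.14490.
Intercept c from P: 273 − 4.06 + 1.45 = 270.39.
At (129, 73): z = 26.2 − 10.6 + 270.39 = 286.0 ft.

286.0 ft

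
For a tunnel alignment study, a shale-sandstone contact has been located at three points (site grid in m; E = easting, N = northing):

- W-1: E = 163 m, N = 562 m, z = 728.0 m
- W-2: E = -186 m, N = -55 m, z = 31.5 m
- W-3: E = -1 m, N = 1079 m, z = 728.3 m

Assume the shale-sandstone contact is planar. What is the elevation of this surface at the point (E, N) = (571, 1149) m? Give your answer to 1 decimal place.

Let the plane be z = a·E + b·N + c.
W-2−W-1: −349a − 617b = −696.5;  W-3−W-1: −164a + 517b = 0.3.
Solving gives a = 1.277978, b = 0.405974.
Then c = 728 − a·163 − b·562 = 291.53.
At (571, 1149): z = 729.7 + 466.5 + 291.53 = 1487.7 m.

1487.7 m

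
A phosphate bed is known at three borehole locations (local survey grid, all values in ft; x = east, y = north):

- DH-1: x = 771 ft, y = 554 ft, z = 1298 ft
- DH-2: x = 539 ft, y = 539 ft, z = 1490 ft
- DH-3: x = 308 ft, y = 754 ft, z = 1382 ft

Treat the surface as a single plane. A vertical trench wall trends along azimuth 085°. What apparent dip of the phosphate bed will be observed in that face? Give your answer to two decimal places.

40.50°

Let the plane be z = a·x + b·y + c.
DH-2−DH-1: −232a − 15b = 192;  DH-3−DH-1: −463a + 200b = 84.
Solving gives a = −0.74346, b = −1.30112.
Unit vector along 085° is (sin 85°, cos 85°) = (0.9962, 0.0872).
Slope in that direction = a·(0.9962) + b·(0.0872) = −0.85403.
Apparent dip = arctan|0.85403| = 40.50° (true dip is 56.3°, so apparent ≤ true as expected).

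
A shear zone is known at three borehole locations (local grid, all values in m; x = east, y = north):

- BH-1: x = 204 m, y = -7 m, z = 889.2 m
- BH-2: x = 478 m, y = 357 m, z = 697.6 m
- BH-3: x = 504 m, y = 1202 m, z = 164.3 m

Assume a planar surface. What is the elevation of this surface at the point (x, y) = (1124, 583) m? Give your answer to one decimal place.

647.7 m

Two edge vectors: BH-1→BH-2 = (274, 364, -191.6), BH-1→BH-3 = (300, 1209, -724.9).
Normal n = (BH-1→BH-2) × (BH-1→BH-3) = (-32219.2, 141142.6, 222066).
So ∂z/∂x = −n_x/n_z = 0.145088 and ∂z/∂y = −n_y/n_z = −0.635589.
Intercept c from BH-1: 889.2 − 29.60 − 4.45 = 855.15.
At (1124, 583): z = 163.1 − 370.5 + 855.15 = 647.7 m.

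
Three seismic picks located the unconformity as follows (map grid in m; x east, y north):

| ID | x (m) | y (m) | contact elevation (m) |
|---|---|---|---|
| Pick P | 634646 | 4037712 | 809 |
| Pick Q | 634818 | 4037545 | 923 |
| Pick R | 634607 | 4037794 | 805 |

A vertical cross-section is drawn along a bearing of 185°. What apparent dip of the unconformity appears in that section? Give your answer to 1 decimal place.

Let the plane be z = a·x + b·y + c.
Pick Q−Pick P: 172a − 167b = 114;  Pick R−Pick P: −39a + 82b = −4.
Solving gives a = 1.14346, b = 0.49506.
Unit vector along 185° is (sin 185°, cos 185°) = (-0.0872, -0.9962).
Slope in that direction = a·(-0.0872) + b·(-0.9962) = −0.59284.
Apparent dip = arctan|0.59284| = 30.7° (true dip is 51.3°, so apparent ≤ true as expected).

30.7°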